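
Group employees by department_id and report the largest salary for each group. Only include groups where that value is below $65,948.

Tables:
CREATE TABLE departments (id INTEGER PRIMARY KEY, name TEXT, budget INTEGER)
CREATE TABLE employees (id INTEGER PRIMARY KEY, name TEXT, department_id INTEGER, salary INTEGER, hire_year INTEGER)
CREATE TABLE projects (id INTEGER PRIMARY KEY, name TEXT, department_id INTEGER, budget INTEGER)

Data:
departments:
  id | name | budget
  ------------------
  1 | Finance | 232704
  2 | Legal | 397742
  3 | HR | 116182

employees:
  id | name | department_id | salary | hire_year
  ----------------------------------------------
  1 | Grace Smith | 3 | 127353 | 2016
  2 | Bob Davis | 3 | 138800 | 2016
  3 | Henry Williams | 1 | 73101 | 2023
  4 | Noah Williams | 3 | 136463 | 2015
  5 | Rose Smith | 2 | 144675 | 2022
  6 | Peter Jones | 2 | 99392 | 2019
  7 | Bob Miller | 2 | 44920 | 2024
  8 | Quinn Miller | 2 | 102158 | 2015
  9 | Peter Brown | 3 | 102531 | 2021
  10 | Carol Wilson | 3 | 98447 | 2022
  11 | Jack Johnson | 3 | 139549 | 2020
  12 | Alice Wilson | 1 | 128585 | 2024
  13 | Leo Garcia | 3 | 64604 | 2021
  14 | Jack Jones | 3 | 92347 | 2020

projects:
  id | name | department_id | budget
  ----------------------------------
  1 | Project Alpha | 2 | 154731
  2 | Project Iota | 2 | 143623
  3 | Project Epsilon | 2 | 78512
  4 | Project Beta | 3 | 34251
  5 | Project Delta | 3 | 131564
SELECT department_id, MAX(salary) AS max_salary FROM employees GROUP BY department_id HAVING MAX(salary) < 65948

Execution result:
(no rows)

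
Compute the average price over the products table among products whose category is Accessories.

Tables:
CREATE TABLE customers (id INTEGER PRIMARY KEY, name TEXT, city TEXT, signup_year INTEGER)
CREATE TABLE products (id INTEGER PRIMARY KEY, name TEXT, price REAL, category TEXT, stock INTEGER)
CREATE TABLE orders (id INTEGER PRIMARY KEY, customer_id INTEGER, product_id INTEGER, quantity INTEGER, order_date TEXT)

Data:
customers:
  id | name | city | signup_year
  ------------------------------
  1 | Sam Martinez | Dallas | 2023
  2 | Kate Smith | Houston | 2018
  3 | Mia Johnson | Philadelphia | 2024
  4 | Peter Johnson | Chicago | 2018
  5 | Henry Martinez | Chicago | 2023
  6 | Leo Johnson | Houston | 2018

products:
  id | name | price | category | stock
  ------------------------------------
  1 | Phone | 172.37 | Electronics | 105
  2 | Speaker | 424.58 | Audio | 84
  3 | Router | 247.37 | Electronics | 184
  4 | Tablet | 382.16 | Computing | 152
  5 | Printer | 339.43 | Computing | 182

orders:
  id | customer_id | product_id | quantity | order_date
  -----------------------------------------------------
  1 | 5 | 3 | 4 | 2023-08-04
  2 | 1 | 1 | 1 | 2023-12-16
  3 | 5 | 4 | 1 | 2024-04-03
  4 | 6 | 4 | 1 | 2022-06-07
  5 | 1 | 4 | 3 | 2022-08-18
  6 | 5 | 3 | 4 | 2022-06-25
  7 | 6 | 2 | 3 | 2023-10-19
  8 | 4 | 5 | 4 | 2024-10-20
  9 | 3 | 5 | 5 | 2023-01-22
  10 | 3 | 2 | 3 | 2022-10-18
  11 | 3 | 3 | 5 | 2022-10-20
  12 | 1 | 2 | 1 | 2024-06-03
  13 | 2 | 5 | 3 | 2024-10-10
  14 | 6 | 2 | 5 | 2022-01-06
SELECT AVG(price) FROM products WHERE category = 'Accessories'

Execution result:
NULL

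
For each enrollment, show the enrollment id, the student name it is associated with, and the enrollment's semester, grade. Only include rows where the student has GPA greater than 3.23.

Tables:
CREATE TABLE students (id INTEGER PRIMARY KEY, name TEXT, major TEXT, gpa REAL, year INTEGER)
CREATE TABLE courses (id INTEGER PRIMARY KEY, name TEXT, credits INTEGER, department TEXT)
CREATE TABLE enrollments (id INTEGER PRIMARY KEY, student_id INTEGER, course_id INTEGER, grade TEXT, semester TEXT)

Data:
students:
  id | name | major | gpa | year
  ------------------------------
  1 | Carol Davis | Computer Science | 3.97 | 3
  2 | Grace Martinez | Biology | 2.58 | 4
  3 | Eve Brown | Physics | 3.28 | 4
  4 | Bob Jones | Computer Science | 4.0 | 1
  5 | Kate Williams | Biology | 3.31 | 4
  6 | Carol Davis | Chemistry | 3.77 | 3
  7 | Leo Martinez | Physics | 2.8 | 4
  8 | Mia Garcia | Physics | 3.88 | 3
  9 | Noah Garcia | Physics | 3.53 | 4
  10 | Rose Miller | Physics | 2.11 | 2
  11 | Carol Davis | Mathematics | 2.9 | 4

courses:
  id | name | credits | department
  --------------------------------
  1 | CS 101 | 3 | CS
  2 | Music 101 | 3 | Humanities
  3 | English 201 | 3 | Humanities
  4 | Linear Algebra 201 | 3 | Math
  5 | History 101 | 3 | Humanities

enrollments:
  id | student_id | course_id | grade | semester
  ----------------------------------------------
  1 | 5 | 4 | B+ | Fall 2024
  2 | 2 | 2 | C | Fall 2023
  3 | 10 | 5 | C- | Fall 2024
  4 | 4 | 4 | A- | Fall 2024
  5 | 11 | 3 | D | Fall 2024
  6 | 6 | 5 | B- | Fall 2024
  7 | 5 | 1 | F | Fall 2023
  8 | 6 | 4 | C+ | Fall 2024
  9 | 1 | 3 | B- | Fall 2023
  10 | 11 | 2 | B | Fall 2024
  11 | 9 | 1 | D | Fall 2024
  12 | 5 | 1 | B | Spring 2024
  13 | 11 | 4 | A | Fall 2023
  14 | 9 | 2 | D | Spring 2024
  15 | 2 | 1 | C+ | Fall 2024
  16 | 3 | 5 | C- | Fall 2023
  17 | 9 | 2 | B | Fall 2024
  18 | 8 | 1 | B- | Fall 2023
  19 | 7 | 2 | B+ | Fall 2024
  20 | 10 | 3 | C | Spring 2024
SELECT c.id, p.name AS student, c.semester, c.grade FROM enrollments c JOIN students p ON c.student_id = p.id WHERE p.gpa > 3.23

Execution result:
id | student | semester | grade
1 | Kate Williams | Fall 2024 | B+
4 | Bob Jones | Fall 2024 | A-
6 | Carol Davis | Fall 2024 | B-
7 | Kate Williams | Fall 2023 | F
8 | Carol Davis | Fall 2024 | C+
9 | Carol Davis | Fall 2023 | B-
11 | Noah Garcia | Fall 2024 | D
12 | Kate Williams | Spring 2024 | B
14 | Noah Garcia | Spring 2024 | D
16 | Eve Brown | Fall 2023 | C-
17 | Noah Garcia | Fall 2024 | B
18 | Mia Garcia | Fall 2023 | B-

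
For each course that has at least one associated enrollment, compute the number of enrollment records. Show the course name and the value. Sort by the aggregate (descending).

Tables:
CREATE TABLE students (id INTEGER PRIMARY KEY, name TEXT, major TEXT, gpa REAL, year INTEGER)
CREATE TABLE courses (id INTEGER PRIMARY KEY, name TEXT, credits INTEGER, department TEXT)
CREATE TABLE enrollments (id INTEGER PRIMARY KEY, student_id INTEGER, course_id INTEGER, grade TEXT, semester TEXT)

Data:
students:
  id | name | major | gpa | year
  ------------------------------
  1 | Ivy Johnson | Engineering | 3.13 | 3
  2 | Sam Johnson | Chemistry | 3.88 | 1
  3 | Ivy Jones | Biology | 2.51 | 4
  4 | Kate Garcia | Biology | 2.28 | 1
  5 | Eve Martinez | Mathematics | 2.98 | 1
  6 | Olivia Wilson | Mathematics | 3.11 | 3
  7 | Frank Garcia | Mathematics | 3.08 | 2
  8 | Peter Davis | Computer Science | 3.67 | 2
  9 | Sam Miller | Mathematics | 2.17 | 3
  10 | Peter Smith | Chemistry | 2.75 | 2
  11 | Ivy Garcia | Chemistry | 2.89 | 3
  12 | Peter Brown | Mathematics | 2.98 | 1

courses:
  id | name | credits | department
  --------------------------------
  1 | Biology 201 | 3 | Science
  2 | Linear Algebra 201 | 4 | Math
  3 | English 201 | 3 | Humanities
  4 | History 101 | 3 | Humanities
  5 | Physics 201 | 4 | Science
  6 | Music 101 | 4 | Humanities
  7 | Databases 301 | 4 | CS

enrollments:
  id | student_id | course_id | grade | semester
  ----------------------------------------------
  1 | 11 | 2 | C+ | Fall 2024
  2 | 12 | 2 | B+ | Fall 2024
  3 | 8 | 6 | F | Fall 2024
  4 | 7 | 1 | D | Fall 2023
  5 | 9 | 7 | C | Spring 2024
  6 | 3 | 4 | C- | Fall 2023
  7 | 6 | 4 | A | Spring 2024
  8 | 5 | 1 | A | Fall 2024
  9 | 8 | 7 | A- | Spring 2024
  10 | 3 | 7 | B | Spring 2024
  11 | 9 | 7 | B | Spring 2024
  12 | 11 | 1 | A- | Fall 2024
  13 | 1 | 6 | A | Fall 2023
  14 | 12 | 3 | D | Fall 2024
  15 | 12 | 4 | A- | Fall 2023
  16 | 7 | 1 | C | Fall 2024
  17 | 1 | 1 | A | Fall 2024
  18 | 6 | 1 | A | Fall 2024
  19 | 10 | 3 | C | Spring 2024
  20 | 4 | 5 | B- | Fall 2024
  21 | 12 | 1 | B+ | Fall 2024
SELECT p.name, COUNT(*) AS n FROM enrollments c JOIN courses p ON c.course_id = p.id GROUP BY p.id, p.name ORDER BY n DESC

Execution result:
name | n
Biology 201 | 7
Databases 301 | 4
History 101 | 3
Linear Algebra 201 | 2
English 201 | 2
Music 101 | 2
Physics 201 | 1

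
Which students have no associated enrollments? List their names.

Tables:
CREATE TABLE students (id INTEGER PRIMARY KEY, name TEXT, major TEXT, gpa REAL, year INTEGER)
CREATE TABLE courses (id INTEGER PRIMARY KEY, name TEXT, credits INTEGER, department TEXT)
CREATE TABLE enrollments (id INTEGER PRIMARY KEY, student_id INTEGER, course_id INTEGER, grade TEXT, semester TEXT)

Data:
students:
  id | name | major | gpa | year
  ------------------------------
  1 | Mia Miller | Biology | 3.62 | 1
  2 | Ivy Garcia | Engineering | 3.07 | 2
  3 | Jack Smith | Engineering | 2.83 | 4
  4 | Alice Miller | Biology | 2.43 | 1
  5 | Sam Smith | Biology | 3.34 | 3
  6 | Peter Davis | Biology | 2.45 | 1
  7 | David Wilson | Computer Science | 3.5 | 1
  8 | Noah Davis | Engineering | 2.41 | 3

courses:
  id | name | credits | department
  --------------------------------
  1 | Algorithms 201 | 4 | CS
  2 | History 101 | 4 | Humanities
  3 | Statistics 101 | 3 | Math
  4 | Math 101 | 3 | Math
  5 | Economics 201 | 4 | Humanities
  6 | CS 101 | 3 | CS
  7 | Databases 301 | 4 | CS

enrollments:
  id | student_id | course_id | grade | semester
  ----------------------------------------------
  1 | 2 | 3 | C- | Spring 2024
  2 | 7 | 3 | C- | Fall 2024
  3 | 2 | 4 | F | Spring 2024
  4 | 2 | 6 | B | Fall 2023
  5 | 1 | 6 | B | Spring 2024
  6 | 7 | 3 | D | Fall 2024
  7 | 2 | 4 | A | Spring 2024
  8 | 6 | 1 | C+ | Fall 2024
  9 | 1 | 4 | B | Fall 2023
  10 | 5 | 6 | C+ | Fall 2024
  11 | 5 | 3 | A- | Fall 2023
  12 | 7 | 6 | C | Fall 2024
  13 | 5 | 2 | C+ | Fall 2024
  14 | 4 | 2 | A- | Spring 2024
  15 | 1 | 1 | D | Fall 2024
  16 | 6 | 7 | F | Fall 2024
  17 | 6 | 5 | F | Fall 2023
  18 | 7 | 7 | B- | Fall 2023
SELECT p.name FROM students p LEFT JOIN enrollments c ON c.student_id = p.id WHERE c.id IS NULL

Execution result:
name
Jack Smith
Noah Davis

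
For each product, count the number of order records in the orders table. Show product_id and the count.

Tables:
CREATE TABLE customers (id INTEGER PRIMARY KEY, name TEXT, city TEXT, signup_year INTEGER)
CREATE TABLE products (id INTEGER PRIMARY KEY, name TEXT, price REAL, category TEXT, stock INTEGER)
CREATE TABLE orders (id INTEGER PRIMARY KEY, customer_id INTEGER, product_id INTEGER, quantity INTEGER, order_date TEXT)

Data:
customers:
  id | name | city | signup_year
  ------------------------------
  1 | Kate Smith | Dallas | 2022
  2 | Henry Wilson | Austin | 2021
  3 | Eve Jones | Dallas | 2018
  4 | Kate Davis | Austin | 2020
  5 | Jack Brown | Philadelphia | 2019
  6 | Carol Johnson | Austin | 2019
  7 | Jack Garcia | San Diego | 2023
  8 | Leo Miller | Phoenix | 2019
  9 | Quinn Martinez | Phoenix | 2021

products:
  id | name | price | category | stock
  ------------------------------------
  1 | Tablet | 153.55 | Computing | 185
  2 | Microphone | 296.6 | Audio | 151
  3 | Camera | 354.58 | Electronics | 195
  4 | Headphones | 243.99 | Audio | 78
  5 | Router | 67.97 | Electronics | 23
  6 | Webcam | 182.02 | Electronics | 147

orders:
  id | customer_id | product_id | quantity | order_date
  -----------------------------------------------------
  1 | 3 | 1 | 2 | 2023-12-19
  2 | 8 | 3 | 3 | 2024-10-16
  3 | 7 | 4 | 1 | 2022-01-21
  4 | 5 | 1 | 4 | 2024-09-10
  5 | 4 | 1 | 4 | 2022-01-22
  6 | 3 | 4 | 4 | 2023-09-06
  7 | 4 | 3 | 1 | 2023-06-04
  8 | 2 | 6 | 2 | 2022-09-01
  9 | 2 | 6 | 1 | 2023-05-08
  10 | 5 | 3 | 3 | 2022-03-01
SELECT product_id, COUNT(*) AS order_count FROM orders GROUP BY product_id

Execution result:
product_id | order_count
1 | 3
3 | 3
4 | 2
6 | 2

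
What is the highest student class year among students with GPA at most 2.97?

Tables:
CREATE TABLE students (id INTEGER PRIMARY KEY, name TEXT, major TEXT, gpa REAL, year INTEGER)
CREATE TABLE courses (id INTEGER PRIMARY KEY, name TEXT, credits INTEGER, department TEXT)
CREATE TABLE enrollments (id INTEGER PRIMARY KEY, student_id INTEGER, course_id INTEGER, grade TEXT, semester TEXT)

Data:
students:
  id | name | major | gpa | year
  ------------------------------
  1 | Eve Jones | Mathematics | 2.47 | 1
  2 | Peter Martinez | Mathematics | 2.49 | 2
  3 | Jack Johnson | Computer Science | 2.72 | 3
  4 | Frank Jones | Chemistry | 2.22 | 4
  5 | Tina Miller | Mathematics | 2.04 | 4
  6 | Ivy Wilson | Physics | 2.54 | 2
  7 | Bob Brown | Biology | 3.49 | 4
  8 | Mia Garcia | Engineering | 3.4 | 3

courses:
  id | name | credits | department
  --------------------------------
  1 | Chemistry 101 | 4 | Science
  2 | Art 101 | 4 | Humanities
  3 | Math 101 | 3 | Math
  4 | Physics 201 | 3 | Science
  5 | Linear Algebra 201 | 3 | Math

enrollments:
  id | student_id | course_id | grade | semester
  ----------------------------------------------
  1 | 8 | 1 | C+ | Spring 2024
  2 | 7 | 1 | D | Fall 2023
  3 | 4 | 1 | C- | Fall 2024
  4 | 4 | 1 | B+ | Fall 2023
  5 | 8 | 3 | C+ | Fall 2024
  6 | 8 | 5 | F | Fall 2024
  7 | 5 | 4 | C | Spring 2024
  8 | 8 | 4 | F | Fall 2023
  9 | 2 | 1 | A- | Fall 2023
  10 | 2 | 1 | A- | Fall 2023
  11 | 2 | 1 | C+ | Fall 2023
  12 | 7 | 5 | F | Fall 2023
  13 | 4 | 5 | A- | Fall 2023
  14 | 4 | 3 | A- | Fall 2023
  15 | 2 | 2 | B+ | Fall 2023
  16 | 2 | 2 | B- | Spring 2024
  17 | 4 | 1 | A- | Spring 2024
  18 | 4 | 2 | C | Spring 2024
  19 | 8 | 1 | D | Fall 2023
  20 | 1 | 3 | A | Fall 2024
SELECT MAX(year) FROM students WHERE gpa <= 2.97

Execution result:
4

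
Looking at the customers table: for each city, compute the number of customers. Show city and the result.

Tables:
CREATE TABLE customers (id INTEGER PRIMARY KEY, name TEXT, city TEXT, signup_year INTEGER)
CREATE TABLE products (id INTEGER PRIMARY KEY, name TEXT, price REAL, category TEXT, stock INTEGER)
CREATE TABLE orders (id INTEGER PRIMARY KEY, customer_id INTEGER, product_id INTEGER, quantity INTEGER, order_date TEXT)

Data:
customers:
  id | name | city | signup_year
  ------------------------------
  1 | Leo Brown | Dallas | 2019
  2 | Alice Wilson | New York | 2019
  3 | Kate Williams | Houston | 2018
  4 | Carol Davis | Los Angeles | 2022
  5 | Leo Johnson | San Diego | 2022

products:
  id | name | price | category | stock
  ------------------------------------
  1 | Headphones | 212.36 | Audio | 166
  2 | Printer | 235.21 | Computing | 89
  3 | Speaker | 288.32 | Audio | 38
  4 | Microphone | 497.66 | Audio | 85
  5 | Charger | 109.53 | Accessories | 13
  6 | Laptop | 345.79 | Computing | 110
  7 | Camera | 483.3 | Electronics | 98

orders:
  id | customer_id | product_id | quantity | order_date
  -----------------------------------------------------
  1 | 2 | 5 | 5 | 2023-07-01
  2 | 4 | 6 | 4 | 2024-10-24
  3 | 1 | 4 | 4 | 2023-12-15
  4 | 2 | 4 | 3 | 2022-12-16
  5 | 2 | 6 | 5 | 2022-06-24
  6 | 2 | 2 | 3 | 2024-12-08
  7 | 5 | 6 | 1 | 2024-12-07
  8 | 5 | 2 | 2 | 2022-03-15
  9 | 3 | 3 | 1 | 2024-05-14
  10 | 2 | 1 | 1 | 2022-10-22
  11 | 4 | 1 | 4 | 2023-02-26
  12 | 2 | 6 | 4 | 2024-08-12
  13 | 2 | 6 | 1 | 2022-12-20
SELECT city, COUNT(*) AS n FROM customers GROUP BY city

Execution result:
city | n
Dallas | 1
Houston | 1
Los Angeles | 1
New York | 1
San Diego | 1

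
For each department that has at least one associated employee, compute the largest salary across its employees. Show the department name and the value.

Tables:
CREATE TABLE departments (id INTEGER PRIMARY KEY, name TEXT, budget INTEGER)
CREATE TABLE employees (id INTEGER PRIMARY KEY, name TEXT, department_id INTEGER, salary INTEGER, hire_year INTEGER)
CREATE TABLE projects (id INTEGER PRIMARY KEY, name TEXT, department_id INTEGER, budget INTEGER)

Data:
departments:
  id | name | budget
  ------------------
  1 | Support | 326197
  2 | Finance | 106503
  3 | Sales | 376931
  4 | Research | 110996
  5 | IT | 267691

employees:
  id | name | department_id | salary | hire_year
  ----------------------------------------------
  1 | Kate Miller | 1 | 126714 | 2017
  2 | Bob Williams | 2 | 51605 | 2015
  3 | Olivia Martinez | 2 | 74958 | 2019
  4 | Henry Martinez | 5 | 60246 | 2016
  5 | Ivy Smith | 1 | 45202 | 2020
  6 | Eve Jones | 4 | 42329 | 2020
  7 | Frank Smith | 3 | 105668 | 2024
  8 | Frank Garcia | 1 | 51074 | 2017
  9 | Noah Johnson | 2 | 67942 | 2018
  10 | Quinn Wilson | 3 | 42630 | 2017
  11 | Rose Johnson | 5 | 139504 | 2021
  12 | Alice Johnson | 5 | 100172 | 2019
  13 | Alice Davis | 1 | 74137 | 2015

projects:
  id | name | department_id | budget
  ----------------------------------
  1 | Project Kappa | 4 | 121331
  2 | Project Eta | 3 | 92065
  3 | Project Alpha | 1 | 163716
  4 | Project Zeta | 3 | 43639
SELECT p.name, MAX(c.salary) AS max_salary FROM employees c JOIN departments p ON c.department_id = p.id GROUP BY p.id, p.name

Execution result:
name | max_salary
Support | 126714
Finance | 74958
Sales | 105668
Research | 42329
IT | 139504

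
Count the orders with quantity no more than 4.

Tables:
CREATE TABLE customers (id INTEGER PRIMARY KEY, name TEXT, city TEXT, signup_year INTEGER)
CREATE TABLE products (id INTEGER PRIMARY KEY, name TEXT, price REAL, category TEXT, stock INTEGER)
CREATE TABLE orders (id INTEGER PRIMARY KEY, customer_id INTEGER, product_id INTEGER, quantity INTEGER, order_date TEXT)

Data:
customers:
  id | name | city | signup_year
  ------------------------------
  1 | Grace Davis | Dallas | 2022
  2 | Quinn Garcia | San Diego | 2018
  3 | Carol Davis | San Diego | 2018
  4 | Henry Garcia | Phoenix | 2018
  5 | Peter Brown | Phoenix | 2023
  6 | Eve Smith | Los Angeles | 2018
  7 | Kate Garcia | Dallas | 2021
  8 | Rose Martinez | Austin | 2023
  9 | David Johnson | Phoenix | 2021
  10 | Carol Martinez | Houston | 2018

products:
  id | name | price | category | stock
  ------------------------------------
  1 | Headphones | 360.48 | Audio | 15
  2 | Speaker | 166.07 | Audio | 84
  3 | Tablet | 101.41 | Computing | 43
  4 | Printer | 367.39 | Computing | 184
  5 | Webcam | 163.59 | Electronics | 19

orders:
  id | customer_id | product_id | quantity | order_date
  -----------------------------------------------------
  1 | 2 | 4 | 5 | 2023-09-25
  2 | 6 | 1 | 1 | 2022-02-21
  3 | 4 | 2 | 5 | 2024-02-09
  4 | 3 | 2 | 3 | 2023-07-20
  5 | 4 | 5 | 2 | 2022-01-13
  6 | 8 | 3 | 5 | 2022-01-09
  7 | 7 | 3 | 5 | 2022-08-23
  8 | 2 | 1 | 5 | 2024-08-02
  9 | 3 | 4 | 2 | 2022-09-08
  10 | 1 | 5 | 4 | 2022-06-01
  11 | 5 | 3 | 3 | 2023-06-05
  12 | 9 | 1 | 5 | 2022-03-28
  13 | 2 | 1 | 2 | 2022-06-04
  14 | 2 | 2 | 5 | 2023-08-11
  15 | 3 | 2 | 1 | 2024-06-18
SELECT COUNT(*) FROM orders WHERE quantity <= 4

Execution result:
8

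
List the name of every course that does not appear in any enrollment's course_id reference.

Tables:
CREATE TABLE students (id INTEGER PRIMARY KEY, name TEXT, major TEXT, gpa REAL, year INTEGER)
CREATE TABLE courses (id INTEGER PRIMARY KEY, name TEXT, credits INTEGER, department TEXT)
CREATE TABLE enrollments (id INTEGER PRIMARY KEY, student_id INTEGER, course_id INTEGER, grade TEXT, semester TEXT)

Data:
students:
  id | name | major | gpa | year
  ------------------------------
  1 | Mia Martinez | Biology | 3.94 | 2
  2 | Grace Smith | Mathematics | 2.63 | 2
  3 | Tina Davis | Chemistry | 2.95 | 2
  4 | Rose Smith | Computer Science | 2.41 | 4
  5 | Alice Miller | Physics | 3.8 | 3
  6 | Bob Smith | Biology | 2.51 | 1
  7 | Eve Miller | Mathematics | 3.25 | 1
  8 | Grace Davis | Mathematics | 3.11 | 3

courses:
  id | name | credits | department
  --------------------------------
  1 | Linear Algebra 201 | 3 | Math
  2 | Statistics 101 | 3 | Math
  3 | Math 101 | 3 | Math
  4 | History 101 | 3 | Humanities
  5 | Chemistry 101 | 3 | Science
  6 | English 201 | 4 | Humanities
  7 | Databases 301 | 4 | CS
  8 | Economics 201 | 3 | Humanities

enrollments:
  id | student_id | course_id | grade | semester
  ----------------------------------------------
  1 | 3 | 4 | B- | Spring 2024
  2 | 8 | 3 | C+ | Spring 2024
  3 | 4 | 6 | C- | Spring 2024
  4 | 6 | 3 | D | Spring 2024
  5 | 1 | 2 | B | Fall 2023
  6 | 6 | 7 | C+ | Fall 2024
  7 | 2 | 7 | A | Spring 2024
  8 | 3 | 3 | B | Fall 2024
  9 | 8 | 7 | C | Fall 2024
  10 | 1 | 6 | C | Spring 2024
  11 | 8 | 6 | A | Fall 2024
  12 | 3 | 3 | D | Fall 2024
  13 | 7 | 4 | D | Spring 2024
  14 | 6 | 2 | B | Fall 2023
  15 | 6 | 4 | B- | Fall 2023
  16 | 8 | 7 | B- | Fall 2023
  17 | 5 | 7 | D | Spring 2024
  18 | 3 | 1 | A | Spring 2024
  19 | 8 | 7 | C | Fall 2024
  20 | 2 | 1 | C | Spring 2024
SELECT p.name FROM courses p LEFT JOIN enrollments c ON c.course_id = p.id WHERE c.id IS NULL

Execution result:
name
Chemistry 101
Economics 201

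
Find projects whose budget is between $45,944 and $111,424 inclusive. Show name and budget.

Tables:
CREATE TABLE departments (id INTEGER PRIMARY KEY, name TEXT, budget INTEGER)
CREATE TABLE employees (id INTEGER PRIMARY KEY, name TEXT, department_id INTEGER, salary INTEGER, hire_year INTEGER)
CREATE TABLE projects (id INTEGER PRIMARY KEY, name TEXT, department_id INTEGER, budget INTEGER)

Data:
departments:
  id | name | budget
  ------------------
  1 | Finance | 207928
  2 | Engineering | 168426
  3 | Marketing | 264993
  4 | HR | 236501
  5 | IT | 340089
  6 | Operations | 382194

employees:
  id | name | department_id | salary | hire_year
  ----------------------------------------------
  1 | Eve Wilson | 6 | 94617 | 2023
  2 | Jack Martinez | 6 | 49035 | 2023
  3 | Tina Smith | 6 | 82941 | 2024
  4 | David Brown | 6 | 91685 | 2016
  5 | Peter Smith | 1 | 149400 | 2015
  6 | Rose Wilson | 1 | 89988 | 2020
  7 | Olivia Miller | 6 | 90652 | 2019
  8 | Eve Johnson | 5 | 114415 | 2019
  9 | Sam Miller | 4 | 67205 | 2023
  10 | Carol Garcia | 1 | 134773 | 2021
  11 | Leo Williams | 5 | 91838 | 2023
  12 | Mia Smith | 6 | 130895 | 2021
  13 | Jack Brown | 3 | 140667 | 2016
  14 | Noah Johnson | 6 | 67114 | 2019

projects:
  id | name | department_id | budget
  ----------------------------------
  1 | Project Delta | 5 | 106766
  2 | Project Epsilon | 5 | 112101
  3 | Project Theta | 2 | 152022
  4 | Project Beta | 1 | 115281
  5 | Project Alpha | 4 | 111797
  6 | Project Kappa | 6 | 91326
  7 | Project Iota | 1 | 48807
SELECT name, budget FROM projects WHERE budget BETWEEN 45944 AND 111424

Execution result:
name | budget
Project Delta | 106766
Project Kappa | 91326
Project Iota | 48807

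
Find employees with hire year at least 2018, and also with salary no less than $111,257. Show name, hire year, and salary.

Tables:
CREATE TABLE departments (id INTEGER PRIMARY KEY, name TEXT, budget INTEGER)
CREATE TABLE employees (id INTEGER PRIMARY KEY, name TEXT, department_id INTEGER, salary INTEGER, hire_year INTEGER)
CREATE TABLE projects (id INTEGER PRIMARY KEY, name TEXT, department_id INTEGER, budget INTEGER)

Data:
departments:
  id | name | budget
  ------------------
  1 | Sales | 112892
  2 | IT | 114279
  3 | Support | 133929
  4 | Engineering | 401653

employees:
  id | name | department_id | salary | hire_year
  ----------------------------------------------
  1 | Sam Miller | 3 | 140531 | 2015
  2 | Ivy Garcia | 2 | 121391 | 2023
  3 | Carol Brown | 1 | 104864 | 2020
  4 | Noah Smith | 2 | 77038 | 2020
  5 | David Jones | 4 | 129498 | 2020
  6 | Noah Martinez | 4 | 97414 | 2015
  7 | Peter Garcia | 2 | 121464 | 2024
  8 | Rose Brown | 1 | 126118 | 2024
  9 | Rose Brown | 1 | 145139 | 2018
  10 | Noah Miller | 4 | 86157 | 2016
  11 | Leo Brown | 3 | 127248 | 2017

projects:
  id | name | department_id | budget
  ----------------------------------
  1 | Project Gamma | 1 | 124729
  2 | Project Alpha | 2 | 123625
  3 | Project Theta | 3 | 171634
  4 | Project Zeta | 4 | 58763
SELECT name, hire_year, salary FROM employees WHERE hire_year >= 2018 AND salary >= 111257

Execution result:
name | hire_year | salary
Ivy Garcia | 2023 | 121391
David Jones | 2020 | 129498
Peter Garcia | 2024 | 121464
Rose Brown | 2024 | 126118
Rose Brown | 2018 | 145139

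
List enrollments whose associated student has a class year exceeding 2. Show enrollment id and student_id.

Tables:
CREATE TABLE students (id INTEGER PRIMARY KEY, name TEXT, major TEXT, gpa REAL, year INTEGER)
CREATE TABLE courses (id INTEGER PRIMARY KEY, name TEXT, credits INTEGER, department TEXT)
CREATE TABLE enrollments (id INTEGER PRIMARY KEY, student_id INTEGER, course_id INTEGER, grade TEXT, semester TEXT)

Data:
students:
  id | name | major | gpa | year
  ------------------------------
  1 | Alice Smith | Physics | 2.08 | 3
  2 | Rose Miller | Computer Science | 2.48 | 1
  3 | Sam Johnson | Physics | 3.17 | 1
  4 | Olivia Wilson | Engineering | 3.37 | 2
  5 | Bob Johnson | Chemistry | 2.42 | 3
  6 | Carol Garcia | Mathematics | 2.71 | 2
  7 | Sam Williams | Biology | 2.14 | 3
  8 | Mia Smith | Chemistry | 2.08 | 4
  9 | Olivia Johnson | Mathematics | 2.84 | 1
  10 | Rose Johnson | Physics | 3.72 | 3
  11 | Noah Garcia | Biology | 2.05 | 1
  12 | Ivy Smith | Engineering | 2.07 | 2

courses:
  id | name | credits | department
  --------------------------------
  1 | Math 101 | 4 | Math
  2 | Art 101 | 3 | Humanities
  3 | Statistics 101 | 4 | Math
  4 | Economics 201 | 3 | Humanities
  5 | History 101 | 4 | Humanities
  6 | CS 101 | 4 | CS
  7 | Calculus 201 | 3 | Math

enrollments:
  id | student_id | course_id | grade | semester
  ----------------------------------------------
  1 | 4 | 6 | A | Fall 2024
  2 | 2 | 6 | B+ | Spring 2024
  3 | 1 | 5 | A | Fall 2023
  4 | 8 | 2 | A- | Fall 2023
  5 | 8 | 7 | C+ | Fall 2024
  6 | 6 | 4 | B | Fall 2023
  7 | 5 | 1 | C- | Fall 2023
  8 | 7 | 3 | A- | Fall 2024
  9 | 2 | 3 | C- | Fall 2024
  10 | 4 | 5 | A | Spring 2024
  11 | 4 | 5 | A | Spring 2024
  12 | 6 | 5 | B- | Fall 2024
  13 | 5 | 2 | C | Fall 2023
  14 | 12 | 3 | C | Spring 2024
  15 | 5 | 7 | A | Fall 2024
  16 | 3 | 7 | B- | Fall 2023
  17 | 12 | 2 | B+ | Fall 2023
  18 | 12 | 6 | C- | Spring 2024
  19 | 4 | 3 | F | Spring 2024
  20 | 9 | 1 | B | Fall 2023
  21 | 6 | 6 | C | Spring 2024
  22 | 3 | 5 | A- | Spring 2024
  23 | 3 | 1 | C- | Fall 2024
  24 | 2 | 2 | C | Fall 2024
SELECT id, student_id FROM enrollments WHERE student_id IN (SELECT id FROM students WHERE year > 2)

Execution result:
id | student_id
3 | 1
4 | 8
5 | 8
7 | 5
8 | 7
13 | 5
15 | 5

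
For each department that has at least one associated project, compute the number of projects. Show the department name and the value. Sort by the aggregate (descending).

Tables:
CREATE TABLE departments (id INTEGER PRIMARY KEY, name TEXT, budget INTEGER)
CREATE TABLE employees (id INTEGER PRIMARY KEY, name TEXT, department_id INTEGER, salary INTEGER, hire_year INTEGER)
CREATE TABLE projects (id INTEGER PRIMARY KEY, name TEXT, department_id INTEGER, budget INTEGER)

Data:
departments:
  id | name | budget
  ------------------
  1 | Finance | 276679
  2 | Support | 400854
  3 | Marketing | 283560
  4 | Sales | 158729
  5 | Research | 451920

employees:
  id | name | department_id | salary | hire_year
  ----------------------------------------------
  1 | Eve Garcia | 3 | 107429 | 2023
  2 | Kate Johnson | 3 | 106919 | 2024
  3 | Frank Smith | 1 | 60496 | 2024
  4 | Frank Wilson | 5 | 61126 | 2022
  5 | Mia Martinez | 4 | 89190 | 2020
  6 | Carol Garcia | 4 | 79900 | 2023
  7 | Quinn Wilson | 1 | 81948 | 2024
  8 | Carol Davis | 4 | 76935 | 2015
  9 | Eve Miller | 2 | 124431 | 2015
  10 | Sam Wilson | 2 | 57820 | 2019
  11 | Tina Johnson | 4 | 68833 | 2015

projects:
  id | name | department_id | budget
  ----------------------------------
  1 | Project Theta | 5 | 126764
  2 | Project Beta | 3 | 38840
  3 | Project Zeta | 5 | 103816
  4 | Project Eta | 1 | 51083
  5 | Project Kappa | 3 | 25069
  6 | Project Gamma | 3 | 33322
SELECT p.name, COUNT(*) AS n FROM projects c JOIN departments p ON c.department_id = p.id GROUP BY p.id, p.name ORDER BY n DESC

Execution result:
name | n
Marketing | 3
Research | 2
Finance | 1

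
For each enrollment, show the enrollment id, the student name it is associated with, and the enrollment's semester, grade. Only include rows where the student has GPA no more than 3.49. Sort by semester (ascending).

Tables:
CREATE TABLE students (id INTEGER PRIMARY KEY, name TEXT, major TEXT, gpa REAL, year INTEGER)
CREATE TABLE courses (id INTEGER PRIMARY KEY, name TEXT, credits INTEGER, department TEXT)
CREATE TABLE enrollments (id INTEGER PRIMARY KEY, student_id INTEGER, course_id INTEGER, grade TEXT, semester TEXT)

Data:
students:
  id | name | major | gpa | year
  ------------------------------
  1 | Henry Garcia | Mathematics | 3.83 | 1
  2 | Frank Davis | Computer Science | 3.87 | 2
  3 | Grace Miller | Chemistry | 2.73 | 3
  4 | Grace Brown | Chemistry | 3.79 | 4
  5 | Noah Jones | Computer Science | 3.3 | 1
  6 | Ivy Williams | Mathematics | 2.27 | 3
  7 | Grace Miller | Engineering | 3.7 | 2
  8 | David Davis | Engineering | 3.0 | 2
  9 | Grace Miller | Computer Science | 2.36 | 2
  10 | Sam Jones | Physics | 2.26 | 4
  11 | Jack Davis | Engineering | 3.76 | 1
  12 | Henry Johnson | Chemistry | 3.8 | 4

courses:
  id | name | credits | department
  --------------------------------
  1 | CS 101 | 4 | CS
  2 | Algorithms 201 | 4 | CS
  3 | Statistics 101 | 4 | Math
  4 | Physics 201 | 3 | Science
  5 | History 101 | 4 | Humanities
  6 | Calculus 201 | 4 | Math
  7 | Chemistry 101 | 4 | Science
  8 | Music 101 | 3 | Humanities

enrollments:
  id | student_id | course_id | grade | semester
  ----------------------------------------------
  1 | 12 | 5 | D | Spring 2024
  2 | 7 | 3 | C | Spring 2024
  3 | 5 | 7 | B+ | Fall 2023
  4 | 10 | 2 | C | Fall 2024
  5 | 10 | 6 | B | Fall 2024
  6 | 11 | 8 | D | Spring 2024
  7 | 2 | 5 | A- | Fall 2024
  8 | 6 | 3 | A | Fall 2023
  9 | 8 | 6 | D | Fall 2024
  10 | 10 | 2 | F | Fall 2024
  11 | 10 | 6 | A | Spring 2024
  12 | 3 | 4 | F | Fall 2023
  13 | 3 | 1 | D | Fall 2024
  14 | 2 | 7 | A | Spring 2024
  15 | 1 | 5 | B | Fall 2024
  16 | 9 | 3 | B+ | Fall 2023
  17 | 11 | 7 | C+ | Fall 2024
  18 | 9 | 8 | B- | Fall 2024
SELECT c.id, p.name AS student, c.semester, c.grade FROM enrollments c JOIN students p ON c.student_id = p.id WHERE p.gpa <= 3.49 ORDER BY c.semester ASC

Execution result:
id | student | semester | grade
3 | Noah Jones | Fall 2023 | B+
8 | Ivy Williams | Fall 2023 | A
12 | Grace Miller | Fall 2023 | F
16 | Grace Miller | Fall 2023 | B+
4 | Sam Jones | Fall 2024 | C
5 | Sam Jones | Fall 2024 | B
9 | David Davis | Fall 2024 | D
10 | Sam Jones | Fall 2024 | F
13 | Grace Miller | Fall 2024 | D
18 | Grace Miller | Fall 2024 | B-
11 | Sam Jones | Spring 2024 | A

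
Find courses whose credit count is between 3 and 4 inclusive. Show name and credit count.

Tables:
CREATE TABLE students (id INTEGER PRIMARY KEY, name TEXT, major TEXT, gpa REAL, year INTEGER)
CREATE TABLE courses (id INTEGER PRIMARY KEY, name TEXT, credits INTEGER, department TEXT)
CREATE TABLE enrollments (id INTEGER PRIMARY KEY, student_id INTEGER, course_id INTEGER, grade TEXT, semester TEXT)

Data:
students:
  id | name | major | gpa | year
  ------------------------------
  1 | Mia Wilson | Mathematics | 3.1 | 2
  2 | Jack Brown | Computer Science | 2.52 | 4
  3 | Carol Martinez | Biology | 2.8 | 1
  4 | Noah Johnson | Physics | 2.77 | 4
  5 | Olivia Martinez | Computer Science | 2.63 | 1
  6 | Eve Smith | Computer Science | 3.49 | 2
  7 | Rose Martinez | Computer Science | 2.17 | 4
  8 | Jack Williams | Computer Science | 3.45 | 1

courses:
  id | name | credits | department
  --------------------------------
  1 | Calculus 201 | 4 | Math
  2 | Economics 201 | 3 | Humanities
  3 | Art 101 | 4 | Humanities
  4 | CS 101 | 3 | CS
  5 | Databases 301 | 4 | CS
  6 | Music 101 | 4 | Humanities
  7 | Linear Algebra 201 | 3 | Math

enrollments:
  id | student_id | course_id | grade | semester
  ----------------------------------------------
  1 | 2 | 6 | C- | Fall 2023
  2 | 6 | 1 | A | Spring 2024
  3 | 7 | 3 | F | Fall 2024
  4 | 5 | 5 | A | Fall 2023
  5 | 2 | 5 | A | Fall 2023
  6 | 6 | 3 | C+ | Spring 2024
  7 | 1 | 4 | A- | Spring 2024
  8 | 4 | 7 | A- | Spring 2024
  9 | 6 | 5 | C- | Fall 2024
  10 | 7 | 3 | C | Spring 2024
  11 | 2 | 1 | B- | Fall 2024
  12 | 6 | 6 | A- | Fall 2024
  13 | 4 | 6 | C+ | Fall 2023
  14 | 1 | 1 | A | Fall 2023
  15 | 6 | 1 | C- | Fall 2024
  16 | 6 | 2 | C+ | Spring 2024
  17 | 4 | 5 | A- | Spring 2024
SELECT name, credits FROM courses WHERE credits BETWEEN 3 AND 4

Execution result:
name | credits
Calculus 201 | 4
Economics 201 | 3
Art 101 | 4
CS 101 | 3
Databases 301 | 4
Music 101 | 4
Linear Algebra 201 | 3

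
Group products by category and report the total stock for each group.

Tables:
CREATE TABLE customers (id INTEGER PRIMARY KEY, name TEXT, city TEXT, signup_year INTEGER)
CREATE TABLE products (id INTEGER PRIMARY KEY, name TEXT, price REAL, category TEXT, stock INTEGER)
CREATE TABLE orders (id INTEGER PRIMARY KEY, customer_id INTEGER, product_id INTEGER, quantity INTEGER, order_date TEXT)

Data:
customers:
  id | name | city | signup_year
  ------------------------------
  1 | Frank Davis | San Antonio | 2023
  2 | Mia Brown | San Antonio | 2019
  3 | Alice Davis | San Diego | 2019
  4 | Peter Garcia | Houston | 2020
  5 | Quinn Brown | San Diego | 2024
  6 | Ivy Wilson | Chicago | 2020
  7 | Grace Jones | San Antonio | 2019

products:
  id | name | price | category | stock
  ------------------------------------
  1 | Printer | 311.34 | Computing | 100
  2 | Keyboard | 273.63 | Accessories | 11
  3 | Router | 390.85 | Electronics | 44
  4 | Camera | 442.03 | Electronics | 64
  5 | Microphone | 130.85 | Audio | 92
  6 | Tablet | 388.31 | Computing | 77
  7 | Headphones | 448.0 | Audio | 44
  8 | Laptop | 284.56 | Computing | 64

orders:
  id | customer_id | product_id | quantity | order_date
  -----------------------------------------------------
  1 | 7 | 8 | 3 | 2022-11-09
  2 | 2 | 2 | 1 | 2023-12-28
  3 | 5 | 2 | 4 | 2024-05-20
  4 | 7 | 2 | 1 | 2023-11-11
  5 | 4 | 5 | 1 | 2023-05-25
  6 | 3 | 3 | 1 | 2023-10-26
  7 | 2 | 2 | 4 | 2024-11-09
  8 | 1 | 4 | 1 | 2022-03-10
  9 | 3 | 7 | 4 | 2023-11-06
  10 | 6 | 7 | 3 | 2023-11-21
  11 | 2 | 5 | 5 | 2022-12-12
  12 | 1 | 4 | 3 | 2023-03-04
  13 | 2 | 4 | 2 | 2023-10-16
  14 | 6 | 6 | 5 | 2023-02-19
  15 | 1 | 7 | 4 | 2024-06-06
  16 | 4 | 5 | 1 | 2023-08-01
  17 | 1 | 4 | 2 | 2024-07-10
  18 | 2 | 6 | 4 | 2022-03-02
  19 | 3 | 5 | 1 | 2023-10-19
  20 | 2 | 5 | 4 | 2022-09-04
SELECT category, SUM(stock) AS sum_stock FROM products GROUP BY category

Execution result:
category | sum_stock
Accessories | 11
Audio | 136
Computing | 241
Electronics | 108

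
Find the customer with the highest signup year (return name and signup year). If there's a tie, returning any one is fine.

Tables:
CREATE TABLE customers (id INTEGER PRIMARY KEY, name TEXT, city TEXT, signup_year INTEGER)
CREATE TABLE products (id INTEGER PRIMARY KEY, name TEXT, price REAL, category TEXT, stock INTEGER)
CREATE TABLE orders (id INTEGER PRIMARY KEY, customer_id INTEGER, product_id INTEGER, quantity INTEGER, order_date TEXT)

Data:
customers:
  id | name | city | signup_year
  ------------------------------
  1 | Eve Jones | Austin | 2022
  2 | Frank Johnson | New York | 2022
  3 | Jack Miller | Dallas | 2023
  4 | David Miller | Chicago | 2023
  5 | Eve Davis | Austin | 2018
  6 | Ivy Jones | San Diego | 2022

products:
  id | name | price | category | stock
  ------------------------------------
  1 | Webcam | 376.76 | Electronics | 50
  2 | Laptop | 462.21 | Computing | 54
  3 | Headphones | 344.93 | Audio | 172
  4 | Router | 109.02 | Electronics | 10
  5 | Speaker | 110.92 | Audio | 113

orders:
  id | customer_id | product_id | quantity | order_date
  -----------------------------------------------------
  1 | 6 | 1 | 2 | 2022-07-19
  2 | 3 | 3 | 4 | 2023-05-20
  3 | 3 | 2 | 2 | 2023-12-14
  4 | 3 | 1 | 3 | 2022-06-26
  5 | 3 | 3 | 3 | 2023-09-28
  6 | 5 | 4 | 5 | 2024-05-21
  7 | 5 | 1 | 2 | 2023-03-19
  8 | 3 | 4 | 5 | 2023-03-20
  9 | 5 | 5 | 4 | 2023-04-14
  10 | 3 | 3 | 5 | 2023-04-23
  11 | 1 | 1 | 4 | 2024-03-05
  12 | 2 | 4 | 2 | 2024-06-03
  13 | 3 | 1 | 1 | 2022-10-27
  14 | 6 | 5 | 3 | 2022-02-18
SELECT name, signup_year FROM customers ORDER BY signup_year DESC LIMIT 1

Execution result:
name | signup_year
Jack Miller | 2023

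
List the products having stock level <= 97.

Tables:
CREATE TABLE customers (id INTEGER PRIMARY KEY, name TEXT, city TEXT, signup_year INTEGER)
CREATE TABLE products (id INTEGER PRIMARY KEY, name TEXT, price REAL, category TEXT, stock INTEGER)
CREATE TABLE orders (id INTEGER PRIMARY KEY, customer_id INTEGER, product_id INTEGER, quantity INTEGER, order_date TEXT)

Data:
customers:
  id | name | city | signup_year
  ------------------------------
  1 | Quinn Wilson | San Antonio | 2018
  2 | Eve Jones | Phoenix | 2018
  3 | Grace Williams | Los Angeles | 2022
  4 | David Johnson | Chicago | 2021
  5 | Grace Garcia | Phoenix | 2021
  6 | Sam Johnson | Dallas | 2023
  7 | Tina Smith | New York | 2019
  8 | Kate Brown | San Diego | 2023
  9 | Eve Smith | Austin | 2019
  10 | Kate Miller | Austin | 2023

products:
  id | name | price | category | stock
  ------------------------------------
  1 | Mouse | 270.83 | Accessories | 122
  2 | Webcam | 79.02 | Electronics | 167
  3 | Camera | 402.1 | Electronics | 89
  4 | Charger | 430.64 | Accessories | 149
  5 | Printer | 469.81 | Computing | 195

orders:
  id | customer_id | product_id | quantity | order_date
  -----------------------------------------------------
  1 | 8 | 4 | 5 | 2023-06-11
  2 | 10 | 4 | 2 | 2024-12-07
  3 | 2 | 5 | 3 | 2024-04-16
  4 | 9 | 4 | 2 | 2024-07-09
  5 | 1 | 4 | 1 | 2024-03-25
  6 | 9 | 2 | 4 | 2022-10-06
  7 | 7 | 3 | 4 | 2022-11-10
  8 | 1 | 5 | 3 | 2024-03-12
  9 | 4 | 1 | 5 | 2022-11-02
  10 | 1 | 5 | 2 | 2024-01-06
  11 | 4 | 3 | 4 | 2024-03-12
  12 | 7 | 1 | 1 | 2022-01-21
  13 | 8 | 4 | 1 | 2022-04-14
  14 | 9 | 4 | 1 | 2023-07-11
SELECT name, stock FROM products WHERE stock <= 97

Execution result:
name | stock
Camera | 89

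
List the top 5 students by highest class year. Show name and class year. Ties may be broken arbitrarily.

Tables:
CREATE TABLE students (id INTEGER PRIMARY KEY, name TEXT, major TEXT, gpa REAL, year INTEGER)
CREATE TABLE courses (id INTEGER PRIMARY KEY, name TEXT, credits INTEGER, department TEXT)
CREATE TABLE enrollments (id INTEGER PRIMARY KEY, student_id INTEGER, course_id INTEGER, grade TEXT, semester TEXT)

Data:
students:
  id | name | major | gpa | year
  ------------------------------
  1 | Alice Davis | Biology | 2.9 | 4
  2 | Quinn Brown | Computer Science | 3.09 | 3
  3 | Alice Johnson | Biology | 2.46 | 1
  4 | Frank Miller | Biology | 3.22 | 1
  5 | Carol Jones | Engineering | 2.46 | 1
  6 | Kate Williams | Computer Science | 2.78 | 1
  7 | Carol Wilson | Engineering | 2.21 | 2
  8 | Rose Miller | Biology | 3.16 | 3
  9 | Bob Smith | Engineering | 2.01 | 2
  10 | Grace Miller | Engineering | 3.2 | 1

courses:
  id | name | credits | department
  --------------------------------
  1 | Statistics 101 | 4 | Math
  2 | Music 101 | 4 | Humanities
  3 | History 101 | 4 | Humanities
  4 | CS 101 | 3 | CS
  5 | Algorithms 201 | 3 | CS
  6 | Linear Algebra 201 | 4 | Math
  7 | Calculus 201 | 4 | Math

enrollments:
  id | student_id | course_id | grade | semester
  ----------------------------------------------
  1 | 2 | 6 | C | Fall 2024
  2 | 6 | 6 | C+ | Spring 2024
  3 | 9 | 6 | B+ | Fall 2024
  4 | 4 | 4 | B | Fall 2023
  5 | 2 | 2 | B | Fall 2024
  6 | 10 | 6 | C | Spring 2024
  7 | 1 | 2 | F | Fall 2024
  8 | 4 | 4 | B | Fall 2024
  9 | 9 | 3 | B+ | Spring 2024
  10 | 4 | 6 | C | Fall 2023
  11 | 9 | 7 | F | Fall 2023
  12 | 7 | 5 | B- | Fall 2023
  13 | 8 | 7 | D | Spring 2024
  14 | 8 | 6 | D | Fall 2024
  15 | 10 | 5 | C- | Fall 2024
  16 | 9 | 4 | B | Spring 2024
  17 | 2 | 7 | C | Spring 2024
SELECT name, year FROM students ORDER BY year DESC LIMIT 5

Execution result:
name | year
Alice Davis | 4
Quinn Brown | 3
Rose Miller | 3
Carol Wilson | 2
Bob Smith | 2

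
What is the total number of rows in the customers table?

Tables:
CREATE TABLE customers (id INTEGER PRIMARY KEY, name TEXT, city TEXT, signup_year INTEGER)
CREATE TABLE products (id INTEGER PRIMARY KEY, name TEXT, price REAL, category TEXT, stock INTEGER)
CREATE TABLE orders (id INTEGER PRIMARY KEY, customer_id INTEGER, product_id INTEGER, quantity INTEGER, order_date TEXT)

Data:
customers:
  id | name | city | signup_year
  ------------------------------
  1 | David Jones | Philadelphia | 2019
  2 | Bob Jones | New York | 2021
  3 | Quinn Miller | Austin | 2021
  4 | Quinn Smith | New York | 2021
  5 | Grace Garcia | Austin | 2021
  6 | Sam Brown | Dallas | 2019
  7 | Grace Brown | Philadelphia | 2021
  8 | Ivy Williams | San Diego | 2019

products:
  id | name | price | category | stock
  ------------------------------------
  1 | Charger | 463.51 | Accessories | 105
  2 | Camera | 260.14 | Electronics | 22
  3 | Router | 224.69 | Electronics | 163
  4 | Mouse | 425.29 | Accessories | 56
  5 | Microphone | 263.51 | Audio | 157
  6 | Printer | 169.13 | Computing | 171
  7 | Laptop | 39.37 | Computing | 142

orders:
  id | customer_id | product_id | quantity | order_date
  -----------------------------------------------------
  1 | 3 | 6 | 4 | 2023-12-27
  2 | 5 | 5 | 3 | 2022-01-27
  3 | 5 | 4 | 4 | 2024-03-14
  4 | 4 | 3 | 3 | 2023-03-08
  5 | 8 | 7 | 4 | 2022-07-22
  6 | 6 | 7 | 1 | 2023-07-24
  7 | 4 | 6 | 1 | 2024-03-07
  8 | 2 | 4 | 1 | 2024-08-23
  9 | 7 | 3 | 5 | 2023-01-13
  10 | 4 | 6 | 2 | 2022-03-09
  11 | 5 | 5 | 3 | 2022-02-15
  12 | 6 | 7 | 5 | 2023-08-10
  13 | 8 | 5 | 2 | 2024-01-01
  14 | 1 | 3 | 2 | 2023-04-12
SELECT COUNT(*) FROM customers

Execution result:
8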